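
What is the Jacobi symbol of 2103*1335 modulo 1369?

1

By multiplicativity, (2103·1335|1369) = (2103|1369)·(1335|1369).
First factor (2103|1369):
(2103|1369)
  = (734|1369)    [2103 ≡ 734 mod 1369]
  = (367|1369)    [1369 ≡ 1 mod 8 ⇒ (2|1369) = +1]
  = (1369|367)    [QR: 1369 ≡ 1 mod 4, sign kept]
  = (268|367)    [1369 ≡ 268 mod 367]
  = (67|367)    [367 ≡ 7 mod 8 ⇒ (2|367)^2 = +1]
  = -(367|67)    [QR: both ≡ 3 mod 4, sign flips]
  = -(32|67)    [367 ≡ 32 mod 67]
  = (1|67)    [67 ≡ 3 mod 8 ⇒ (2|67)^5 = -1]
  = 1    [(1|67) = 1]
Second factor (1335|1369):
(1335|1369)
  = (1369|1335)    [QR: 1369 ≡ 1 mod 4, sign kept]
  = (34|1335)    [1369 ≡ 34 mod 1335]
  = (17|1335)    [1335 ≡ 7 mod 8 ⇒ (2|1335) = +1]
  = (1335|17)    [QR: 17 ≡ 1 mod 4, sign kept]
  = (9|17)    [1335 ≡ 9 mod 17]
  = (17|9)    [QR: 9 ≡ 1 mod 4, sign kept]
  = (8|9)    [17 ≡ 8 mod 9]
  = (1|9)    [9 ≡ 1 mod 8 ⇒ (2|9)^3 = +1]
  = 1    [(1|9) = 1]
Product: (1)·(1) = 1.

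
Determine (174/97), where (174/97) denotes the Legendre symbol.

-1

(174/97)
  = (77/97)    [174 ≡ 77 mod 97]
  = (97/77)    [QR: 77 ≡ 1 mod 4, sign kept]
  = (20/77)    [97 ≡ 20 mod 77]
  = (5/77)    [77 ≡ 5 mod 8 ⇒ (2/77)^2 = +1]
  = (77/5)    [QR: 5 ≡ 1 mod 4, sign kept]
  = (2/5)    [77 ≡ 2 mod 5]
  = -(1/5)    [5 ≡ 5 mod 8 ⇒ (2/5) = -1]
  = -1    [(1/5) = 1]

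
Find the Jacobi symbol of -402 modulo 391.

-1

(-402 / 391)
  = (380 / 391)    [-402 ≡ 380 mod 391]
  = (95 / 391)    [391 ≡ 7 mod 8 ⇒ (2 / 391)^2 = +1]
  = -(391 / 95)    [QR: both ≡ 3 mod 4, sign flips]
  = -(11 / 95)    [391 ≡ 11 mod 95]
  = (95 / 11)    [QR: both ≡ 3 mod 4, sign flips]
  = (7 / 11)    [95 ≡ 7 mod 11]
  = -(11 / 7)    [QR: both ≡ 3 mod 4, sign flips]
  = -(4 / 7)    [11 ≡ 4 mod 7]
  = -(1 / 7)    [7 ≡ 7 mod 8 ⇒ (2 / 7)^2 = +1]
  = -1    [(1 / 7) = 1]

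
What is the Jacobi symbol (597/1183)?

597 ≡ 1 (mod 4), so quadratic reciprocity gives (597/1183) = (1183/597). Reduce: 1183 ≡ 586 (mod 597). Now have (586/597).
Factor out 2: 586 = 2·293. Since 597 ≡ 5 (mod 8), (2/597) = -1. Now have -(293/597).
293 ≡ 1 (mod 4), so quadratic reciprocity gives (293/597) = (597/293). Reduce: 597 ≡ 11 (mod 293). Now have -(11/293).
293 ≡ 1 (mod 4), so quadratic reciprocity gives (11/293) = (293/11). Reduce: 293 ≡ 7 (mod 11). Now have -(7/11).
Both 7 ≡ 3 and 11 ≡ 3 (mod 4), so reciprocity gives (7/11) = -(11/7). Reduce: 11 ≡ 4 (mod 7). Now have (4/7).
Factor out 2: 4 = 2^2. Since 7 ≡ 7 (mod 8), (2/7) = +1, and (2/7)^2 = +1. Now have (1/7).
(1/7) = 1. Collecting the sign factors: 1.

1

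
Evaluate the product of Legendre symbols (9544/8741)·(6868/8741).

By multiplicativity, (9544·6868/8741) = (9544/8741)·(6868/8741).
First factor (9544/8741):
Reduce the numerator: 9544 ≡ 803 (mod 8741), so (9544/8741) = (803/8741).
8741 ≡ 1 (mod 4), so quadratic reciprocity gives (803/8741) = (8741/803). Reduce: 8741 ≡ 711 (mod 803). Now have (711/803).
Both 711 ≡ 3 and 803 ≡ 3 (mod 4), so reciprocity gives (711/803) = -(803/711). Reduce: 803 ≡ 92 (mod 711). Now have -(92/711).
Factor out 2: 92 = 2^2·23. Since 711 ≡ 7 (mod 8), (2/711) = +1, and (2/711)^2 = +1. Now have -(23/711).
Both 23 ≡ 3 and 711 ≡ 3 (mod 4), so reciprocity gives (23/711) = -(711/23). Reduce: 711 ≡ 21 (mod 23). Now have (21/23).
21 ≡ 1 (mod 4), so quadratic reciprocity gives (21/23) = (23/21). Reduce: 23 ≡ 2 (mod 21). Now have (2/21).
Factor out 2: 2 = 2. Since 21 ≡ 5 (mod 8), (2/21) = -1. Now have -(1/21).
(1/21) = 1. Collecting the sign factors: -1.
Second factor (6868/8741):
Factor out 2: 6868 = 2^2·1717. Since 8741 ≡ 5 (mod 8), (2/8741) = -1, and (2/8741)^2 = +1. Now have (1717/8741).
1717 ≡ 1 (mod 4), so quadratic reciprocity gives (1717/8741) = (8741/1717). Reduce: 8741 ≡ 156 (mod 1717). Now have (156/1717).
Factor out 2: 156 = 2^2·39. Since 1717 ≡ 5 (mod 8), (2/1717) = -1, and (2/1717)^2 = +1. Now have (39/1717).
1717 ≡ 1 (mod 4), so quadratic reciprocity gives (39/1717) = (1717/39). Reduce: 1717 ≡ 1 (mod 39). Now have (1/39).
(1/39) = 1. Collecting the sign factors: 1.
Product: (-1)·(1) = -1.

-1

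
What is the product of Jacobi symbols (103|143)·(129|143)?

-1

By multiplicativity, (103·129|143) = (103|143)·(129|143).
First factor (103|143):
(103|143)
  = -(143|103)    [QR: both ≡ 3 mod 4, sign flips]
  = -(40|103)    [143 ≡ 40 mod 103]
  = -(5|103)    [103 ≡ 7 mod 8 ⇒ (2|103)^3 = +1]
  = -(103|5)    [QR: 5 ≡ 1 mod 4, sign kept]
  = -(3|5)    [103 ≡ 3 mod 5]
  = -(5|3)    [QR: 5 ≡ 1 mod 4, sign kept]
  = -(2|3)    [5 ≡ 2 mod 3]
  = (1|3)    [3 ≡ 3 mod 8 ⇒ (2|3) = -1]
  = 1    [(1|3) = 1]
Second factor (129|143):
(129|143)
  = (143|129)    [QR: 129 ≡ 1 mod 4, sign kept]
  = (14|129)    [143 ≡ 14 mod 129]
  = (7|129)    [129 ≡ 1 mod 8 ⇒ (2|129) = +1]
  = (129|7)    [QR: 129 ≡ 1 mod 4, sign kept]
  = (3|7)    [129 ≡ 3 mod 7]
  = -(7|3)    [QR: both ≡ 3 mod 4, sign flips]
  = -(1|3)    [7 ≡ 1 mod 3]
  = -1    [(1|3) = 1]
Product: (1)·(-1) = -1.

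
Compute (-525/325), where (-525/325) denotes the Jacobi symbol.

(-525/325)
  = (125/325)    [-525 ≡ 125 mod 325]
  = (325/125)    [QR: 125 ≡ 1 mod 4, sign kept]
  = (75/125)    [325 ≡ 75 mod 125]
  = (125/75)    [QR: 125 ≡ 1 mod 4, sign kept]
  = (50/75)    [125 ≡ 50 mod 75]
  = -(25/75)    [75 ≡ 3 mod 8 ⇒ (2/75) = -1]
  = -(75/25)    [QR: 25 ≡ 1 mod 4, sign kept]
  = -(0/25)    [75 ≡ 0 mod 25]
  = 0    [numerator 0, gcd > 1]

0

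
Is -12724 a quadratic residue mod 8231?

no

(-12724|8231)
  = (3738|8231)    [-12724 ≡ 3738 mod 8231]
  = (1869|8231)    [8231 ≡ 7 mod 8 ⇒ (2|8231) = +1]
  = (8231|1869)    [QR: 1869 ≡ 1 mod 4, sign kept]
  = (755|1869)    [8231 ≡ 755 mod 1869]
  = (1869|755)    [QR: 1869 ≡ 1 mod 4, sign kept]
  = (359|755)    [1869 ≡ 359 mod 755]
  = -(755|359)    [QR: both ≡ 3 mod 4, sign flips]
  = -(37|359)    [755 ≡ 37 mod 359]
  = -(359|37)    [QR: 37 ≡ 1 mod 4, sign kept]
  = -(26|37)    [359 ≡ 26 mod 37]
  = (13|37)    [37 ≡ 5 mod 8 ⇒ (2|37) = -1]
  = (37|13)    [QR: 13 ≡ 1 mod 4, sign kept]
  = (11|13)    [37 ≡ 11 mod 13]
  = (13|11)    [QR: 13 ≡ 1 mod 4, sign kept]
  = (2|11)    [13 ≡ 2 mod 11]
  = -(1|11)    [11 ≡ 3 mod 8 ⇒ (2|11) = -1]
  = -1    [(1|11) = 1]
The Legendre symbol is -1, so x^2 ≡ -12724 (mod 8231) has no solution.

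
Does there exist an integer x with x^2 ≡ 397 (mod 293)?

yes

(397/293)
  = (104/293)    [397 ≡ 104 mod 293]
  = -(13/293)    [293 ≡ 5 mod 8 ⇒ (2/293)^3 = -1]
  = -(293/13)    [QR: 13 ≡ 1 mod 4, sign kept]
  = -(7/13)    [293 ≡ 7 mod 13]
  = -(13/7)    [QR: 13 ≡ 1 mod 4, sign kept]
  = -(6/7)    [13 ≡ 6 mod 7]
  = -(3/7)    [7 ≡ 7 mod 8 ⇒ (2/7) = +1]
  = (7/3)    [QR: both ≡ 3 mod 4, sign flips]
  = (1/3)    [7 ≡ 1 mod 3]
  = 1    [(1/3) = 1]
The Legendre symbol is 1, so x^2 ≡ 397 (mod 293) has solution.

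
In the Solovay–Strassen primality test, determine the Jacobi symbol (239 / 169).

(239 / 169)
  = (70 / 169)    [239 ≡ 70 mod 169]
  = (35 / 169)    [169 ≡ 1 mod 8 ⇒ (2 / 169) = +1]
  = (169 / 35)    [QR: 169 ≡ 1 mod 4, sign kept]
  = (29 / 35)    [169 ≡ 29 mod 35]
  = (35 / 29)    [QR: 29 ≡ 1 mod 4, sign kept]
  = (6 / 29)    [35 ≡ 6 mod 29]
  = -(3 / 29)    [29 ≡ 5 mod 8 ⇒ (2 / 29) = -1]
  = -(29 / 3)    [QR: 29 ≡ 1 mod 4, sign kept]
  = -(2 / 3)    [29 ≡ 2 mod 3]
  = (1 / 3)    [3 ≡ 3 mod 8 ⇒ (2 / 3) = -1]
  = 1    [(1 / 3) = 1]

1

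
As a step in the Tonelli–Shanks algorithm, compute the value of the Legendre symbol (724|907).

-1

Factor out 2: 724 = 2^2·181. Since 907 ≡ 3 (mod 8), (2|907) = -1, and (2|907)^2 = +1. Now have (181|907).
181 ≡ 1 (mod 4), so quadratic reciprocity gives (181|907) = (907|181). Reduce: 907 ≡ 2 (mod 181). Now have (2|181).
Factor out 2: 2 = 2. Since 181 ≡ 5 (mod 8), (2|181) = -1. Now have -(1|181).
(1|181) = 1. Collecting the sign factors: -1.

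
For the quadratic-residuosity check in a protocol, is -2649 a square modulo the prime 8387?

no

Reduce the numerator: -2649 ≡ 5738 (mod 8387), so (-2649|8387) = (5738|8387).
Factor out 2: 5738 = 2·2869. Since 8387 ≡ 3 (mod 8), (2|8387) = -1. Now have -(2869|8387).
2869 ≡ 1 (mod 4), so quadratic reciprocity gives (2869|8387) = (8387|2869). Reduce: 8387 ≡ 2649 (mod 2869). Now have -(2649|2869).
2649 ≡ 1 (mod 4), so quadratic reciprocity gives (2649|2869) = (2869|2649). Reduce: 2869 ≡ 220 (mod 2649). Now have -(220|2649).
Factor out 2: 220 = 2^2·55. Since 2649 ≡ 1 (mod 8), (2|2649) = +1, and (2|2649)^2 = +1. Now have -(55|2649).
2649 ≡ 1 (mod 4), so quadratic reciprocity gives (55|2649) = (2649|55). Reduce: 2649 ≡ 9 (mod 55). Now have -(9|55).
9 ≡ 1 (mod 4), so quadratic reciprocity gives (9|55) = (55|9). Reduce: 55 ≡ 1 (mod 9). Now have -(1|9).
(1|9) = 1. Collecting the sign factors: -1.
The Legendre symbol is -1, so x^2 ≡ -2649 (mod 8387) has no solution.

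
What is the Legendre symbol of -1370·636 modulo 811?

-1

By multiplicativity, (-1370·636 / 811) = (-1370 / 811)·(636 / 811).
First factor (-1370 / 811):
Reduce the numerator: -1370 ≡ 252 (mod 811), so (-1370 / 811) = (252 / 811).
Factor out 2: 252 = 2^2·63. Since 811 ≡ 3 (mod 8), (2 / 811) = -1, and (2 / 811)^2 = +1. Now have (63 / 811).
Both 63 ≡ 3 and 811 ≡ 3 (mod 4), so reciprocity gives (63 / 811) = -(811 / 63). Reduce: 811 ≡ 55 (mod 63). Now have -(55 / 63).
Both 55 ≡ 3 and 63 ≡ 3 (mod 4), so reciprocity gives (55 / 63) = -(63 / 55). Reduce: 63 ≡ 8 (mod 55). Now have (8 / 55).
Factor out 2: 8 = 2^3. Since 55 ≡ 7 (mod 8), (2 / 55) = +1, and (2 / 55)^3 = +1. Now have (1 / 55).
(1 / 55) = 1. Collecting the sign factors: 1.
Second factor (636 / 811):
Factor out 2: 636 = 2^2·159. Since 811 ≡ 3 (mod 8), (2 / 811) = -1, and (2 / 811)^2 = +1. Now have (159 / 811).
Both 159 ≡ 3 and 811 ≡ 3 (mod 4), so reciprocity gives (159 / 811) = -(811 / 159). Reduce: 811 ≡ 16 (mod 159). Now have -(16 / 159).
Factor out 2: 16 = 2^4. Since 159 ≡ 7 (mod 8), (2 / 159) = +1, and (2 / 159)^4 = +1. Now have -(1 / 159).
(1 / 159) = 1. Collecting the sign factors: -1.
Product: (1)·(-1) = -1.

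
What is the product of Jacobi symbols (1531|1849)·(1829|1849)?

By multiplicativity, (1531·1829|1849) = (1531|1849)·(1829|1849).
First factor (1531|1849):
(1531|1849)
  = (1849|1531)    [QR: 1849 ≡ 1 mod 4, sign kept]
  = (318|1531)    [1849 ≡ 318 mod 1531]
  = -(159|1531)    [1531 ≡ 3 mod 8 ⇒ (2|1531) = -1]
  = (1531|159)    [QR: both ≡ 3 mod 4, sign flips]
  = (100|159)    [1531 ≡ 100 mod 159]
  = (25|159)    [159 ≡ 7 mod 8 ⇒ (2|159)^2 = +1]
  = (159|25)    [QR: 25 ≡ 1 mod 4, sign kept]
  = (9|25)    [159 ≡ 9 mod 25]
  = (25|9)    [QR: 9 ≡ 1 mod 4, sign kept]
  = (7|9)    [25 ≡ 7 mod 9]
  = (9|7)    [QR: 9 ≡ 1 mod 4, sign kept]
  = (2|7)    [9 ≡ 2 mod 7]
  = (1|7)    [7 ≡ 7 mod 8 ⇒ (2|7) = +1]
  = 1    [(1|7) = 1]
Second factor (1829|1849):
(1829|1849)
  = (1849|1829)    [QR: 1829 ≡ 1 mod 4, sign kept]
  = (20|1829)    [1849 ≡ 20 mod 1829]
  = (5|1829)    [1829 ≡ 5 mod 8 ⇒ (2|1829)^2 = +1]
  = (1829|5)    [QR: 5 ≡ 1 mod 4, sign kept]
  = (4|5)    [1829 ≡ 4 mod 5]
  = (1|5)    [5 ≡ 5 mod 8 ⇒ (2|5)^2 = +1]
  = 1    [(1|5) = 1]
Product: (1)·(1) = 1.

1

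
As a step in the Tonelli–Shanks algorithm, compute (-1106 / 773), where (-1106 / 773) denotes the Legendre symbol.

1

(-1106 / 773)
  = (1106 / 773)    [773 ≡ 1 mod 4 ⇒ (-1 / 773) = +1]
  = (333 / 773)    [1106 ≡ 333 mod 773]
  = (773 / 333)    [QR: 333 ≡ 1 mod 4, sign kept]
  = (107 / 333)    [773 ≡ 107 mod 333]
  = (333 / 107)    [QR: 333 ≡ 1 mod 4, sign kept]
  = (12 / 107)    [333 ≡ 12 mod 107]
  = (3 / 107)    [107 ≡ 3 mod 8 ⇒ (2 / 107)^2 = +1]
  = -(107 / 3)    [QR: both ≡ 3 mod 4, sign flips]
  = -(2 / 3)    [107 ≡ 2 mod 3]
  = (1 / 3)    [3 ≡ 3 mod 8 ⇒ (2 / 3) = -1]
  = 1    [(1 / 3) = 1]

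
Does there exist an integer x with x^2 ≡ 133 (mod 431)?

(133|431)
  = (431|133)    [QR: 133 ≡ 1 mod 4, sign kept]
  = (32|133)    [431 ≡ 32 mod 133]
  = -(1|133)    [133 ≡ 5 mod 8 ⇒ (2|133)^5 = -1]
  = -1    [(1|133) = 1]
(133|431) = -1, and 431 is prime, so 133 is not a quadratic residue mod 431.

no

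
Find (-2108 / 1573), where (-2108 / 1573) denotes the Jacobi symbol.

-1

Reduce the numerator: -2108 ≡ 1038 (mod 1573), so (-2108 / 1573) = (1038 / 1573).
Factor out 2: 1038 = 2·519. Since 1573 ≡ 5 (mod 8), (2 / 1573) = -1. Now have -(519 / 1573).
1573 ≡ 1 (mod 4), so quadratic reciprocity gives (519 / 1573) = (1573 / 519). Reduce: 1573 ≡ 16 (mod 519). Now have -(16 / 519).
Factor out 2: 16 = 2^4. Since 519 ≡ 7 (mod 8), (2 / 519) = +1, and (2 / 519)^4 = +1. Now have -(1 / 519).
(1 / 519) = 1. Collecting the sign factors: -1.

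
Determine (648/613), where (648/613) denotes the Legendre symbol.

(648/613)
  = (35/613)    [648 ≡ 35 mod 613]
  = (613/35)    [QR: 613 ≡ 1 mod 4, sign kept]
  = (18/35)    [613 ≡ 18 mod 35]
  = -(9/35)    [35 ≡ 3 mod 8 ⇒ (2/35) = -1]
  = -(35/9)    [QR: 9 ≡ 1 mod 4, sign kept]
  = -(8/9)    [35 ≡ 8 mod 9]
  = -(1/9)    [9 ≡ 1 mod 8 ⇒ (2/9)^3 = +1]
  = -1    [(1/9) = 1]

-1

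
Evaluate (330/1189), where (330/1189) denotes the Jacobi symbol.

(330/1189)
  = -(165/1189)    [1189 ≡ 5 mod 8 ⇒ (2/1189) = -1]
  = -(1189/165)    [QR: 165 ≡ 1 mod 4, sign kept]
  = -(34/165)    [1189 ≡ 34 mod 165]
  = (17/165)    [165 ≡ 5 mod 8 ⇒ (2/165) = -1]
  = (165/17)    [QR: 17 ≡ 1 mod 4, sign kept]
  = (12/17)    [165 ≡ 12 mod 17]
  = (3/17)    [17 ≡ 1 mod 8 ⇒ (2/17)^2 = +1]
  = (17/3)    [QR: 17 ≡ 1 mod 4, sign kept]
  = (2/3)    [17 ≡ 2 mod 3]
  = -(1/3)    [3 ≡ 3 mod 8 ⇒ (2/3) = -1]
  = -1    [(1/3) = 1]

-1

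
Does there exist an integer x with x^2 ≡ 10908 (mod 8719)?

(10908/8719)
  = (2189/8719)    [10908 ≡ 2189 mod 8719]
  = (8719/2189)    [QR: 2189 ≡ 1 mod 4, sign kept]
  = (2152/2189)    [8719 ≡ 2152 mod 2189]
  = -(269/2189)    [2189 ≡ 5 mod 8 ⇒ (2/2189)^3 = -1]
  = -(2189/269)    [QR: 269 ≡ 1 mod 4, sign kept]
  = -(37/269)    [2189 ≡ 37 mod 269]
  = -(269/37)    [QR: 37 ≡ 1 mod 4, sign kept]
  = -(10/37)    [269 ≡ 10 mod 37]
  = (5/37)    [37 ≡ 5 mod 8 ⇒ (2/37) = -1]
  = (37/5)    [QR: 5 ≡ 1 mod 4, sign kept]
  = (2/5)    [37 ≡ 2 mod 5]
  = -(1/5)    [5 ≡ 5 mod 8 ⇒ (2/5) = -1]
  = -1    [(1/5) = 1]
(10908/8719) = -1, and 8719 is prime, so 10908 is not a quadratic residue mod 8719.

no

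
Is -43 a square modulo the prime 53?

yes

Reduce the numerator: -43 ≡ 10 (mod 53), so (-43/53) = (10/53).
Factor out 2: 10 = 2·5. Since 53 ≡ 5 (mod 8), (2/53) = -1. Now have -(5/53).
5 ≡ 1 (mod 4), so quadratic reciprocity gives (5/53) = (53/5). Reduce: 53 ≡ 3 (mod 5). Now have -(3/5).
5 ≡ 1 (mod 4), so quadratic reciprocity gives (3/5) = (5/3). Reduce: 5 ≡ 2 (mod 3). Now have -(2/3).
Factor out 2: 2 = 2. Since 3 ≡ 3 (mod 8), (2/3) = -1. Now have (1/3).
(1/3) = 1. Collecting the sign factors: 1.
The Legendre symbol is 1, so x^2 ≡ -43 (mod 53) has solution.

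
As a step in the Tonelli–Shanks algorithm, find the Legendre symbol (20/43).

(20/43)
  = (5/43)    [43 ≡ 3 mod 8 ⇒ (2/43)^2 = +1]
  = (43/5)    [QR: 5 ≡ 1 mod 4, sign kept]
  = (3/5)    [43 ≡ 3 mod 5]
  = (5/3)    [QR: 5 ≡ 1 mod 4, sign kept]
  = (2/3)    [5 ≡ 2 mod 3]
  = -(1/3)    [3 ≡ 3 mod 8 ⇒ (2/3) = -1]
  = -1    [(1/3) = 1]

-1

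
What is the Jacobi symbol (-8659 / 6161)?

-1

(-8659 / 6161)
  = (3663 / 6161)    [-8659 ≡ 3663 mod 6161]
  = (6161 / 3663)    [QR: 6161 ≡ 1 mod 4, sign kept]
  = (2498 / 3663)    [6161 ≡ 2498 mod 3663]
  = (1249 / 3663)    [3663 ≡ 7 mod 8 ⇒ (2 / 3663) = +1]
  = (3663 / 1249)    [QR: 1249 ≡ 1 mod 4, sign kept]
  = (1165 / 1249)    [3663 ≡ 1165 mod 1249]
  = (1249 / 1165)    [QR: 1165 ≡ 1 mod 4, sign kept]
  = (84 / 1165)    [1249 ≡ 84 mod 1165]
  = (21 / 1165)    [1165 ≡ 5 mod 8 ⇒ (2 / 1165)^2 = +1]
  = (1165 / 21)    [QR: 21 ≡ 1 mod 4, sign kept]
  = (10 / 21)    [1165 ≡ 10 mod 21]
  = -(5 / 21)    [21 ≡ 5 mod 8 ⇒ (2 / 21) = -1]
  = -(21 / 5)    [QR: 5 ≡ 1 mod 4, sign kept]
  = -(1 / 5)    [21 ≡ 1 mod 5]
  = -1    [(1 / 5) = 1]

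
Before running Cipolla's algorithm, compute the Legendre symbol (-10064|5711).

1

Pull out -1: (-10064|5711) = (-1|5711)·(10064|5711). Since 5711 ≡ 3 (mod 4), (-1|5711) = -1. Now have -(10064|5711).
Reduce the numerator: 10064 ≡ 4353 (mod 5711), so (10064|5711) = (4353|5711).
4353 ≡ 1 (mod 4), so quadratic reciprocity gives (4353|5711) = (5711|4353). Reduce: 5711 ≡ 1358 (mod 4353). Now have -(1358|4353).
Factor out 2: 1358 = 2·679. Since 4353 ≡ 1 (mod 8), (2|4353) = +1. Now have -(679|4353).
4353 ≡ 1 (mod 4), so quadratic reciprocity gives (679|4353) = (4353|679). Reduce: 4353 ≡ 279 (mod 679). Now have -(279|679).
Both 279 ≡ 3 and 679 ≡ 3 (mod 4), so reciprocity gives (279|679) = -(679|279). Reduce: 679 ≡ 121 (mod 279). Now have (121|279).
121 ≡ 1 (mod 4), so quadratic reciprocity gives (121|279) = (279|121). Reduce: 279 ≡ 37 (mod 121). Now have (37|121).
37 ≡ 1 (mod 4), so quadratic reciprocity gives (37|121) = (121|37). Reduce: 121 ≡ 10 (mod 37). Now have (10|37).
Factor out 2: 10 = 2·5. Since 37 ≡ 5 (mod 8), (2|37) = -1. Now have -(5|37).
5 ≡ 1 (mod 4), so quadratic reciprocity gives (5|37) = (37|5). Reduce: 37 ≡ 2 (mod 5). Now have -(2|5).
Factor out 2: 2 = 2. Since 5 ≡ 5 (mod 8), (2|5) = -1. Now have (1|5).
(1|5) = 1. Collecting the sign factors: 1.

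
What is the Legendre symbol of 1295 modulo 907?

-1

(1295/907)
  = (388/907)    [1295 ≡ 388 mod 907]
  = (97/907)    [907 ≡ 3 mod 8 ⇒ (2/907)^2 = +1]
  = (907/97)    [QR: 97 ≡ 1 mod 4, sign kept]
  = (34/97)    [907 ≡ 34 mod 97]
  = (17/97)    [97 ≡ 1 mod 8 ⇒ (2/97) = +1]
  = (97/17)    [QR: 17 ≡ 1 mod 4, sign kept]
  = (12/17)    [97 ≡ 12 mod 17]
  = (3/17)    [17 ≡ 1 mod 8 ⇒ (2/17)^2 = +1]
  = (17/3)    [QR: 17 ≡ 1 mod 4, sign kept]
  = (2/3)    [17 ≡ 2 mod 3]
  = -(1/3)    [3 ≡ 3 mod 8 ⇒ (2/3) = -1]
  = -1    [(1/3) = 1]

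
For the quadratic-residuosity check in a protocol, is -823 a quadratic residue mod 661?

no

Pull out -1: (-823|661) = (-1|661)·(823|661). Since 661 ≡ 1 (mod 4), (-1|661) = +1. Now have (823|661).
Reduce the numerator: 823 ≡ 162 (mod 661), so (823|661) = (162|661).
Factor out 2: 162 = 2·81. Since 661 ≡ 5 (mod 8), (2|661) = -1. Now have -(81|661).
81 ≡ 1 (mod 4), so quadratic reciprocity gives (81|661) = (661|81). Reduce: 661 ≡ 13 (mod 81). Now have -(13|81).
13 ≡ 1 (mod 4), so quadratic reciprocity gives (13|81) = (81|13). Reduce: 81 ≡ 3 (mod 13). Now have -(3|13).
13 ≡ 1 (mod 4), so quadratic reciprocity gives (3|13) = (13|3). Reduce: 13 ≡ 1 (mod 3). Now have -(1|3).
(1|3) = 1. Collecting the sign factors: -1.
The Legendre symbol is -1, so x^2 ≡ -823 (mod 661) has no solution.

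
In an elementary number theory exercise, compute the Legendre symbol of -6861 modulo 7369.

(-6861/7369)
  = (508/7369)    [-6861 ≡ 508 mod 7369]
  = (127/7369)    [7369 ≡ 1 mod 8 ⇒ (2/7369)^2 = +1]
  = (7369/127)    [QR: 7369 ≡ 1 mod 4, sign kept]
  = (3/127)    [7369 ≡ 3 mod 127]
  = -(127/3)    [QR: both ≡ 3 mod 4, sign flips]
  = -(1/3)    [127 ≡ 1 mod 3]
  = -1    [(1/3) = 1]

-1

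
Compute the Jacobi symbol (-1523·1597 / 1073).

By multiplicativity, (-1523·1597 / 1073) = (-1523 / 1073)·(1597 / 1073).
First factor (-1523 / 1073):
Reduce the numerator: -1523 ≡ 623 (mod 1073), so (-1523 / 1073) = (623 / 1073).
1073 ≡ 1 (mod 4), so quadratic reciprocity gives (623 / 1073) = (1073 / 623). Reduce: 1073 ≡ 450 (mod 623). Now have (450 / 623).
Factor out 2: 450 = 2·225. Since 623 ≡ 7 (mod 8), (2 / 623) = +1. Now have (225 / 623).
225 ≡ 1 (mod 4), so quadratic reciprocity gives (225 / 623) = (623 / 225). Reduce: 623 ≡ 173 (mod 225). Now have (173 / 225).
173 ≡ 1 (mod 4), so quadratic reciprocity gives (173 / 225) = (225 / 173). Reduce: 225 ≡ 52 (mod 173). Now have (52 / 173).
Factor out 2: 52 = 2^2·13. Since 173 ≡ 5 (mod 8), (2 / 173) = -1, and (2 / 173)^2 = +1. Now have (13 / 173).
13 ≡ 1 (mod 4), so quadratic reciprocity gives (13 / 173) = (173 / 13). Reduce: 173 ≡ 4 (mod 13). Now have (4 / 13).
Factor out 2: 4 = 2^2. Since 13 ≡ 5 (mod 8), (2 / 13) = -1, and (2 / 13)^2 = +1. Now have (1 / 13).
(1 / 13) = 1. Collecting the sign factors: 1.
Second factor (1597 / 1073):
Reduce the numerator: 1597 ≡ 524 (mod 1073), so (1597 / 1073) = (524 / 1073).
Factor out 2: 524 = 2^2·131. Since 1073 ≡ 1 (mod 8), (2 / 1073) = +1, and (2 / 1073)^2 = +1. Now have (131 / 1073).
1073 ≡ 1 (mod 4), so quadratic reciprocity gives (131 / 1073) = (1073 / 131). Reduce: 1073 ≡ 25 (mod 131). Now have (25 / 131).
25 ≡ 1 (mod 4), so quadratic reciprocity gives (25 / 131) = (131 / 25). Reduce: 131 ≡ 6 (mod 25). Now have (6 / 25).
Factor out 2: 6 = 2·3. Since 25 ≡ 1 (mod 8), (2 / 25) = +1. Now have (3 / 25).
25 ≡ 1 (mod 4), so quadratic reciprocity gives (3 / 25) = (25 / 3). Reduce: 25 ≡ 1 (mod 3). Now have (1 / 3).
(1 / 3) = 1. Collecting the sign factors: 1.
Product: (1)·(1) = 1.

1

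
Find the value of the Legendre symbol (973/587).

(973/587)
  = (386/587)    [973 ≡ 386 mod 587]
  = -(193/587)    [587 ≡ 3 mod 8 ⇒ (2/587) = -1]
  = -(587/193)    [QR: 193 ≡ 1 mod 4, sign kept]
  = -(8/193)    [587 ≡ 8 mod 193]
  = -(1/193)    [193 ≡ 1 mod 8 ⇒ (2/193)^3 = +1]
  = -1    [(1/193) = 1]

-1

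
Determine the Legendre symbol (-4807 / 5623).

-1

Pull out -1: (-4807 / 5623) = (-1 / 5623)·(4807 / 5623). Since 5623 ≡ 3 (mod 4), (-1 / 5623) = -1. Now have -(4807 / 5623).
Both 4807 ≡ 3 and 5623 ≡ 3 (mod 4), so reciprocity gives (4807 / 5623) = -(5623 / 4807). Reduce: 5623 ≡ 816 (mod 4807). Now have (816 / 4807).
Factor out 2: 816 = 2^4·51. Since 4807 ≡ 7 (mod 8), (2 / 4807) = +1, and (2 / 4807)^4 = +1. Now have (51 / 4807).
Both 51 ≡ 3 and 4807 ≡ 3 (mod 4), so reciprocity gives (51 / 4807) = -(4807 / 51). Reduce: 4807 ≡ 13 (mod 51). Now have -(13 / 51).
13 ≡ 1 (mod 4), so quadratic reciprocity gives (13 / 51) = (51 / 13). Reduce: 51 ≡ 12 (mod 13). Now have -(12 / 13).
Factor out 2: 12 = 2^2·3. Since 13 ≡ 5 (mod 8), (2 / 13) = -1, and (2 / 13)^2 = +1. Now have -(3 / 13).
13 ≡ 1 (mod 4), so quadratic reciprocity gives (3 / 13) = (13 / 3). Reduce: 13 ≡ 1 (mod 3). Now have -(1 / 3).
(1 / 3) = 1. Collecting the sign factors: -1.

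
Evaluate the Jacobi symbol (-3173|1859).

-1

Pull out -1: (-3173|1859) = (-1|1859)·(3173|1859). Since 1859 ≡ 3 (mod 4), (-1|1859) = -1. Now have -(3173|1859).
Reduce the numerator: 3173 ≡ 1314 (mod 1859), so (3173|1859) = (1314|1859).
Factor out 2: 1314 = 2·657. Since 1859 ≡ 3 (mod 8), (2|1859) = -1. Now have (657|1859).
657 ≡ 1 (mod 4), so quadratic reciprocity gives (657|1859) = (1859|657). Reduce: 1859 ≡ 545 (mod 657). Now have (545|657).
545 ≡ 1 (mod 4), so quadratic reciprocity gives (545|657) = (657|545). Reduce: 657 ≡ 112 (mod 545). Now have (112|545).
Factor out 2: 112 = 2^4·7. Since 545 ≡ 1 (mod 8), (2|545) = +1, and (2|545)^4 = +1. Now have (7|545).
545 ≡ 1 (mod 4), so quadratic reciprocity gives (7|545) = (545|7). Reduce: 545 ≡ 6 (mod 7). Now have (6|7).
Factor out 2: 6 = 2·3. Since 7 ≡ 7 (mod 8), (2|7) = +1. Now have (3|7).
Both 3 ≡ 3 and 7 ≡ 3 (mod 4), so reciprocity gives (3|7) = -(7|3). Reduce: 7 ≡ 1 (mod 3). Now have -(1|3).
(1|3) = 1. Collecting the sign factors: -1.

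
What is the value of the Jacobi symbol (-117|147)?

0

(-117|147)
  = (30|147)    [-117 ≡ 30 mod 147]
  = -(15|147)    [147 ≡ 3 mod 8 ⇒ (2|147) = -1]
  = (147|15)    [QR: both ≡ 3 mod 4, sign flips]
  = (12|15)    [147 ≡ 12 mod 15]
  = (3|15)    [15 ≡ 7 mod 8 ⇒ (2|15)^2 = +1]
  = -(15|3)    [QR: both ≡ 3 mod 4, sign flips]
  = -(0|3)    [15 ≡ 0 mod 3]
  = 0    [numerator 0, gcd > 1]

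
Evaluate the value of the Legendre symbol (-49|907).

(-49|907)
  = -(49|907)    [907 ≡ 3 mod 4 ⇒ (-1|907) = -1]
  = -(907|49)    [QR: 49 ≡ 1 mod 4, sign kept]
  = -(25|49)    [907 ≡ 25 mod 49]
  = -(49|25)    [QR: 25 ≡ 1 mod 4, sign kept]
  = -(24|25)    [49 ≡ 24 mod 25]
  = -(3|25)    [25 ≡ 1 mod 8 ⇒ (2|25)^3 = +1]
  = -(25|3)    [QR: 25 ≡ 1 mod 4, sign kept]
  = -(1|3)    [25 ≡ 1 mod 3]
  = -1    [(1|3) = 1]

-1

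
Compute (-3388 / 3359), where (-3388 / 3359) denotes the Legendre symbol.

Reduce the numerator: -3388 ≡ 3330 (mod 3359), so (-3388 / 3359) = (3330 / 3359).
Factor out 2: 3330 = 2·1665. Since 3359 ≡ 7 (mod 8), (2 / 3359) = +1. Now have (1665 / 3359).
1665 ≡ 1 (mod 4), so quadratic reciprocity gives (1665 / 3359) = (3359 / 1665). Reduce: 3359 ≡ 29 (mod 1665). Now have (29 / 1665).
29 ≡ 1 (mod 4), so quadratic reciprocity gives (29 / 1665) = (1665 / 29). Reduce: 1665 ≡ 12 (mod 29). Now have (12 / 29).
Factor out 2: 12 = 2^2·3. Since 29 ≡ 5 (mod 8), (2 / 29) = -1, and (2 / 29)^2 = +1. Now have (3 / 29).
29 ≡ 1 (mod 4), so quadratic reciprocity gives (3 / 29) = (29 / 3). Reduce: 29 ≡ 2 (mod 3). Now have (2 / 3).
Factor out 2: 2 = 2. Since 3 ≡ 3 (mod 8), (2 / 3) = -1. Now have -(1 / 3).
(1 / 3) = 1. Collecting the sign factors: -1.

-1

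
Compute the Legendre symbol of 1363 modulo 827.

Reduce the numerator: 1363 ≡ 536 (mod 827), so (1363 / 827) = (536 / 827).
Factor out 2: 536 = 2^3·67. Since 827 ≡ 3 (mod 8), (2 / 827) = -1, and (2 / 827)^3 = -1. Now have -(67 / 827).
Both 67 ≡ 3 and 827 ≡ 3 (mod 4), so reciprocity gives (67 / 827) = -(827 / 67). Reduce: 827 ≡ 23 (mod 67). Now have (23 / 67).
Both 23 ≡ 3 and 67 ≡ 3 (mod 4), so reciprocity gives (23 / 67) = -(67 / 23). Reduce: 67 ≡ 21 (mod 23). Now have -(21 / 23).
21 ≡ 1 (mod 4), so quadratic reciprocity gives (21 / 23) = (23 / 21). Reduce: 23 ≡ 2 (mod 21). Now have -(2 / 21).
Factor out 2: 2 = 2. Since 21 ≡ 5 (mod 8), (2 / 21) = -1. Now have (1 / 21).
(1 / 21) = 1. Collecting the sign factors: 1.

1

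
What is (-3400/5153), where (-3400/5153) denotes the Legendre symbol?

1

(-3400/5153)
  = (1753/5153)    [-3400 ≡ 1753 mod 5153]
  = (5153/1753)    [QR: 1753 ≡ 1 mod 4, sign kept]
  = (1647/1753)    [5153 ≡ 1647 mod 1753]
  = (1753/1647)    [QR: 1753 ≡ 1 mod 4, sign kept]
  = (106/1647)    [1753 ≡ 106 mod 1647]
  = (53/1647)    [1647 ≡ 7 mod 8 ⇒ (2/1647) = +1]
  = (1647/53)    [QR: 53 ≡ 1 mod 4, sign kept]
  = (4/53)    [1647 ≡ 4 mod 53]
  = (1/53)    [53 ≡ 5 mod 8 ⇒ (2/53)^2 = +1]
  = 1    [(1/53) = 1]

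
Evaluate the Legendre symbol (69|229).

-1

69 ≡ 1 (mod 4), so quadratic reciprocity gives (69|229) = (229|69). Reduce: 229 ≡ 22 (mod 69). Now have (22|69).
Factor out 2: 22 = 2·11. Since 69 ≡ 5 (mod 8), (2|69) = -1. Now have -(11|69).
69 ≡ 1 (mod 4), so quadratic reciprocity gives (11|69) = (69|11). Reduce: 69 ≡ 3 (mod 11). Now have -(3|11).
Both 3 ≡ 3 and 11 ≡ 3 (mod 4), so reciprocity gives (3|11) = -(11|3). Reduce: 11 ≡ 2 (mod 3). Now have (2|3).
Factor out 2: 2 = 2. Since 3 ≡ 3 (mod 8), (2|3) = -1. Now have -(1|3).
(1|3) = 1. Collecting the sign factors: -1.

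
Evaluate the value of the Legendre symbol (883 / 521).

-1

Reduce the numerator: 883 ≡ 362 (mod 521), so (883 / 521) = (362 / 521).
Factor out 2: 362 = 2·181. Since 521 ≡ 1 (mod 8), (2 / 521) = +1. Now have (181 / 521).
181 ≡ 1 (mod 4), so quadratic reciprocity gives (181 / 521) = (521 / 181). Reduce: 521 ≡ 159 (mod 181). Now have (159 / 181).
181 ≡ 1 (mod 4), so quadratic reciprocity gives (159 / 181) = (181 / 159). Reduce: 181 ≡ 22 (mod 159). Now have (22 / 159).
Factor out 2: 22 = 2·11. Since 159 ≡ 7 (mod 8), (2 / 159) = +1. Now have (11 / 159).
Both 11 ≡ 3 and 159 ≡ 3 (mod 4), so reciprocity gives (11 / 159) = -(159 / 11). Reduce: 159 ≡ 5 (mod 11). Now have -(5 / 11).
5 ≡ 1 (mod 4), so quadratic reciprocity gives (5 / 11) = (11 / 5). Reduce: 11 ≡ 1 (mod 5). Now have -(1 / 5).
(1 / 5) = 1. Collecting the sign factors: -1.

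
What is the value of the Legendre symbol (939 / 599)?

1

(939 / 599)
  = (340 / 599)    [939 ≡ 340 mod 599]
  = (85 / 599)    [599 ≡ 7 mod 8 ⇒ (2 / 599)^2 = +1]
  = (599 / 85)    [QR: 85 ≡ 1 mod 4, sign kept]
  = (4 / 85)    [599 ≡ 4 mod 85]
  = (1 / 85)    [85 ≡ 5 mod 8 ⇒ (2 / 85)^2 = +1]
  = 1    [(1 / 85) = 1]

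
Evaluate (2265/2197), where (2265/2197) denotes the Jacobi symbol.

1

(2265/2197)
  = (68/2197)    [2265 ≡ 68 mod 2197]
  = (17/2197)    [2197 ≡ 5 mod 8 ⇒ (2/2197)^2 = +1]
  = (2197/17)    [QR: 17 ≡ 1 mod 4, sign kept]
  = (4/17)    [2197 ≡ 4 mod 17]
  = (1/17)    [17 ≡ 1 mod 8 ⇒ (2/17)^2 = +1]
  = 1    [(1/17) = 1]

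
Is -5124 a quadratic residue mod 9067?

(-5124|9067)
  = -(5124|9067)    [9067 ≡ 3 mod 4 ⇒ (-1|9067) = -1]
  = -(1281|9067)    [9067 ≡ 3 mod 8 ⇒ (2|9067)^2 = +1]
  = -(9067|1281)    [QR: 1281 ≡ 1 mod 4, sign kept]
  = -(100|1281)    [9067 ≡ 100 mod 1281]
  = -(25|1281)    [1281 ≡ 1 mod 8 ⇒ (2|1281)^2 = +1]
  = -(1281|25)    [QR: 25 ≡ 1 mod 4, sign kept]
  = -(6|25)    [1281 ≡ 6 mod 25]
  = -(3|25)    [25 ≡ 1 mod 8 ⇒ (2|25) = +1]
  = -(25|3)    [QR: 25 ≡ 1 mod 4, sign kept]
  = -(1|3)    [25 ≡ 1 mod 3]
  = -1    [(1|3) = 1]
(-5124|9067) = -1, and 9067 is prime, so -5124 is not a quadratic residue mod 9067.

no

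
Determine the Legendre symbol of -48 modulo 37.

(-48|37)
  = (48|37)    [37 ≡ 1 mod 4 ⇒ (-1|37) = +1]
  = (11|37)    [48 ≡ 11 mod 37]
  = (37|11)    [QR: 37 ≡ 1 mod 4, sign kept]
  = (4|11)    [37 ≡ 4 mod 11]
  = (1|11)    [11 ≡ 3 mod 8 ⇒ (2|11)^2 = +1]
  = 1    [(1|11) = 1]

1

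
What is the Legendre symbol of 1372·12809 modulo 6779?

By multiplicativity, (1372·12809/6779) = (1372/6779)·(12809/6779).
First factor (1372/6779):
(1372/6779)
  = (343/6779)    [6779 ≡ 3 mod 8 ⇒ (2/6779)^2 = +1]
  = -(6779/343)    [QR: both ≡ 3 mod 4, sign flips]
  = -(262/343)    [6779 ≡ 262 mod 343]
  = -(131/343)    [343 ≡ 7 mod 8 ⇒ (2/343) = +1]
  = (343/131)    [QR: both ≡ 3 mod 4, sign flips]
  = (81/131)    [343 ≡ 81 mod 131]
  = (131/81)    [QR: 81 ≡ 1 mod 4, sign kept]
  = (50/81)    [131 ≡ 50 mod 81]
  = (25/81)    [81 ≡ 1 mod 8 ⇒ (2/81) = +1]
  = (81/25)    [QR: 25 ≡ 1 mod 4, sign kept]
  = (6/25)    [81 ≡ 6 mod 25]
  = (3/25)    [25 ≡ 1 mod 8 ⇒ (2/25) = +1]
  = (25/3)    [QR: 25 ≡ 1 mod 4, sign kept]
  = (1/3)    [25 ≡ 1 mod 3]
  = 1    [(1/3) = 1]
Second factor (12809/6779):
(12809/6779)
  = (6030/6779)    [12809 ≡ 6030 mod 6779]
  = -(3015/6779)    [6779 ≡ 3 mod 8 ⇒ (2/6779) = -1]
  = (6779/3015)    [QR: both ≡ 3 mod 4, sign flips]
  = (749/3015)    [6779 ≡ 749 mod 3015]
  = (3015/749)    [QR: 749 ≡ 1 mod 4, sign kept]
  = (19/749)    [3015 ≡ 19 mod 749]
  = (749/19)    [QR: 749 ≡ 1 mod 4, sign kept]
  = (8/19)    [749 ≡ 8 mod 19]
  = -(1/19)    [19 ≡ 3 mod 8 ⇒ (2/19)^3 = -1]
  = -1    [(1/19) = 1]
Product: (1)·(-1) = -1.

-1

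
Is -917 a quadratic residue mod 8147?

(-917/8147)
  = (7230/8147)    [-917 ≡ 7230 mod 8147]
  = -(3615/8147)    [8147 ≡ 3 mod 8 ⇒ (2/8147) = -1]
  = (8147/3615)    [QR: both ≡ 3 mod 4, sign flips]
  = (917/3615)    [8147 ≡ 917 mod 3615]
  = (3615/917)    [QR: 917 ≡ 1 mod 4, sign kept]
  = (864/917)    [3615 ≡ 864 mod 917]
  = -(27/917)    [917 ≡ 5 mod 8 ⇒ (2/917)^5 = -1]
  = -(917/27)    [QR: 917 ≡ 1 mod 4, sign kept]
  = -(26/27)    [917 ≡ 26 mod 27]
  = (13/27)    [27 ≡ 3 mod 8 ⇒ (2/27) = -1]
  = (27/13)    [QR: 13 ≡ 1 mod 4, sign kept]
  = (1/13)    [27 ≡ 1 mod 13]
  = 1    [(1/13) = 1]
The Legendre symbol is 1, so x^2 ≡ -917 (mod 8147) has solution.

yes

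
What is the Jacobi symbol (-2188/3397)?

Pull out -1: (-2188/3397) = (-1/3397)·(2188/3397). Since 3397 ≡ 1 (mod 4), (-1/3397) = +1. Now have (2188/3397).
Factor out 2: 2188 = 2^2·547. Since 3397 ≡ 5 (mod 8), (2/3397) = -1, and (2/3397)^2 = +1. Now have (547/3397).
3397 ≡ 1 (mod 4), so quadratic reciprocity gives (547/3397) = (3397/547). Reduce: 3397 ≡ 115 (mod 547). Now have (115/547).
Both 115 ≡ 3 and 547 ≡ 3 (mod 4), so reciprocity gives (115/547) = -(547/115). Reduce: 547 ≡ 87 (mod 115). Now have -(87/115).
Both 87 ≡ 3 and 115 ≡ 3 (mod 4), so reciprocity gives (87/115) = -(115/87). Reduce: 115 ≡ 28 (mod 87). Now have (28/87).
Factor out 2: 28 = 2^2·7. Since 87 ≡ 7 (mod 8), (2/87) = +1, and (2/87)^2 = +1. Now have (7/87).
Both 7 ≡ 3 and 87 ≡ 3 (mod 4), so reciprocity gives (7/87) = -(87/7). Reduce: 87 ≡ 3 (mod 7). Now have -(3/7).
Both 3 ≡ 3 and 7 ≡ 3 (mod 4), so reciprocity gives (3/7) = -(7/3). Reduce: 7 ≡ 1 (mod 3). Now have (1/3).
(1/3) = 1. Collecting the sign factors: 1.

1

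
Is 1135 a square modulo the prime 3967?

yes

(1135/3967)
  = -(3967/1135)    [QR: both ≡ 3 mod 4, sign flips]
  = -(562/1135)    [3967 ≡ 562 mod 1135]
  = -(281/1135)    [1135 ≡ 7 mod 8 ⇒ (2/1135) = +1]
  = -(1135/281)    [QR: 281 ≡ 1 mod 4, sign kept]
  = -(11/281)    [1135 ≡ 11 mod 281]
  = -(281/11)    [QR: 281 ≡ 1 mod 4, sign kept]
  = -(6/11)    [281 ≡ 6 mod 11]
  = (3/11)    [11 ≡ 3 mod 8 ⇒ (2/11) = -1]
  = -(11/3)    [QR: both ≡ 3 mod 4, sign flips]
  = -(2/3)    [11 ≡ 2 mod 3]
  = (1/3)    [3 ≡ 3 mod 8 ⇒ (2/3) = -1]
  = 1    [(1/3) = 1]
(1135/3967) = 1, and 3967 is prime, so 1135 is a quadratic residue mod 3967.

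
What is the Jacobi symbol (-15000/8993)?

-1

Reduce the numerator: -15000 ≡ 2986 (mod 8993), so (-15000/8993) = (2986/8993).
Factor out 2: 2986 = 2·1493. Since 8993 ≡ 1 (mod 8), (2/8993) = +1. Now have (1493/8993).
1493 ≡ 1 (mod 4), so quadratic reciprocity gives (1493/8993) = (8993/1493). Reduce: 8993 ≡ 35 (mod 1493). Now have (35/1493).
1493 ≡ 1 (mod 4), so quadratic reciprocity gives (35/1493) = (1493/35). Reduce: 1493 ≡ 23 (mod 35). Now have (23/35).
Both 23 ≡ 3 and 35 ≡ 3 (mod 4), so reciprocity gives (23/35) = -(35/23). Reduce: 35 ≡ 12 (mod 23). Now have -(12/23).
Factor out 2: 12 = 2^2·3. Since 23 ≡ 7 (mod 8), (2/23) = +1, and (2/23)^2 = +1. Now have -(3/23).
Both 3 ≡ 3 and 23 ≡ 3 (mod 4), so reciprocity gives (3/23) = -(23/3). Reduce: 23 ≡ 2 (mod 3). Now have (2/3).
Factor out 2: 2 = 2. Since 3 ≡ 3 (mod 8), (2/3) = -1. Now have -(1/3).
(1/3) = 1. Collecting the sign factors: -1.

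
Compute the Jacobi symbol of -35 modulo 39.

1

(-35/39)
  = (4/39)    [-35 ≡ 4 mod 39]
  = (1/39)    [39 ≡ 7 mod 8 ⇒ (2/39)^2 = +1]
  = 1    [(1/39) = 1]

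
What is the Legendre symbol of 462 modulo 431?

(462 / 431)
  = (31 / 431)    [462 ≡ 31 mod 431]
  = -(431 / 31)    [QR: both ≡ 3 mod 4, sign flips]
  = -(28 / 31)    [431 ≡ 28 mod 31]
  = -(7 / 31)    [31 ≡ 7 mod 8 ⇒ (2 / 31)^2 = +1]
  = (31 / 7)    [QR: both ≡ 3 mod 4, sign flips]
  = (3 / 7)    [31 ≡ 3 mod 7]
  = -(7 / 3)    [QR: both ≡ 3 mod 4, sign flips]
  = -(1 / 3)    [7 ≡ 1 mod 3]
  = -1    [(1 / 3) = 1]

-1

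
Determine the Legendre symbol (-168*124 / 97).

By multiplicativity, (-168·124 / 97) = (-168 / 97)·(124 / 97).
First factor (-168 / 97):
(-168 / 97)
  = (168 / 97)    [97 ≡ 1 mod 4 ⇒ (-1 / 97) = +1]
  = (71 / 97)    [168 ≡ 71 mod 97]
  = (97 / 71)    [QR: 97 ≡ 1 mod 4, sign kept]
  = (26 / 71)    [97 ≡ 26 mod 71]
  = (13 / 71)    [71 ≡ 7 mod 8 ⇒ (2 / 71) = +1]
  = (71 / 13)    [QR: 13 ≡ 1 mod 4, sign kept]
  = (6 / 13)    [71 ≡ 6 mod 13]
  = -(3 / 13)    [13 ≡ 5 mod 8 ⇒ (2 / 13) = -1]
  = -(13 / 3)    [QR: 13 ≡ 1 mod 4, sign kept]
  = -(1 / 3)    [13 ≡ 1 mod 3]
  = -1    [(1 / 3) = 1]
Second factor (124 / 97):
(124 / 97)
  = (27 / 97)    [124 ≡ 27 mod 97]
  = (97 / 27)    [QR: 97 ≡ 1 mod 4, sign kept]
  = (16 / 27)    [97 ≡ 16 mod 27]
  = (1 / 27)    [27 ≡ 3 mod 8 ⇒ (2 / 27)^4 = +1]
  = 1    [(1 / 27) = 1]
Product: (-1)·(1) = -1.

-1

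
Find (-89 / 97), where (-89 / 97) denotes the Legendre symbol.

1

(-89 / 97)
  = (89 / 97)    [97 ≡ 1 mod 4 ⇒ (-1 / 97) = +1]
  = (97 / 89)    [QR: 89 ≡ 1 mod 4, sign kept]
  = (8 / 89)    [97 ≡ 8 mod 89]
  = (1 / 89)    [89 ≡ 1 mod 8 ⇒ (2 / 89)^3 = +1]
  = 1    [(1 / 89) = 1]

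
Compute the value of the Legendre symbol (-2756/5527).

(-2756/5527)
  = (2771/5527)    [-2756 ≡ 2771 mod 5527]
  = -(5527/2771)    [QR: both ≡ 3 mod 4, sign flips]
  = -(2756/2771)    [5527 ≡ 2756 mod 2771]
  = -(689/2771)    [2771 ≡ 3 mod 8 ⇒ (2/2771)^2 = +1]
  = -(2771/689)    [QR: 689 ≡ 1 mod 4, sign kept]
  = -(15/689)    [2771 ≡ 15 mod 689]
  = -(689/15)    [QR: 689 ≡ 1 mod 4, sign kept]
  = -(14/15)    [689 ≡ 14 mod 15]
  = -(7/15)    [15 ≡ 7 mod 8 ⇒ (2/15) = +1]
  = (15/7)    [QR: both ≡ 3 mod 4, sign flips]
  = (1/7)    [15 ≡ 1 mod 7]
  = 1    [(1/7) = 1]

1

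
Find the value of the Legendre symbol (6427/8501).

(6427/8501)
  = (8501/6427)    [QR: 8501 ≡ 1 mod 4, sign kept]
  = (2074/6427)    [8501 ≡ 2074 mod 6427]
  = -(1037/6427)    [6427 ≡ 3 mod 8 ⇒ (2/6427) = -1]
  = -(6427/1037)    [QR: 1037 ≡ 1 mod 4, sign kept]
  = -(205/1037)    [6427 ≡ 205 mod 1037]
  = -(1037/205)    [QR: 205 ≡ 1 mod 4, sign kept]
  = -(12/205)    [1037 ≡ 12 mod 205]
  = -(3/205)    [205 ≡ 5 mod 8 ⇒ (2/205)^2 = +1]
  = -(205/3)    [QR: 205 ≡ 1 mod 4, sign kept]
  = -(1/3)    [205 ≡ 1 mod 3]
  = -1    [(1/3) = 1]

-1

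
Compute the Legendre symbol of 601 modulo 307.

1

(601 / 307)
  = (294 / 307)    [601 ≡ 294 mod 307]
  = -(147 / 307)    [307 ≡ 3 mod 8 ⇒ (2 / 307) = -1]
  = (307 / 147)    [QR: both ≡ 3 mod 4, sign flips]
  = (13 / 147)    [307 ≡ 13 mod 147]
  = (147 / 13)    [QR: 13 ≡ 1 mod 4, sign kept]
  = (4 / 13)    [147 ≡ 4 mod 13]
  = (1 / 13)    [13 ≡ 5 mod 8 ⇒ (2 / 13)^2 = +1]
  = 1    [(1 / 13) = 1]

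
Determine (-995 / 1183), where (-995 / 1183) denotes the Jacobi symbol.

-1

Reduce the numerator: -995 ≡ 188 (mod 1183), so (-995 / 1183) = (188 / 1183).
Factor out 2: 188 = 2^2·47. Since 1183 ≡ 7 (mod 8), (2 / 1183) = +1, and (2 / 1183)^2 = +1. Now have (47 / 1183).
Both 47 ≡ 3 and 1183 ≡ 3 (mod 4), so reciprocity gives (47 / 1183) = -(1183 / 47). Reduce: 1183 ≡ 8 (mod 47). Now have -(8 / 47).
Factor out 2: 8 = 2^3. Since 47 ≡ 7 (mod 8), (2 / 47) = +1, and (2 / 47)^3 = +1. Now have -(1 / 47).
(1 / 47) = 1. Collecting the sign factors: -1.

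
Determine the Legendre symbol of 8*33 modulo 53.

By multiplicativity, (8·33|53) = (8|53)·(33|53).
First factor (8|53):
(8|53)
  = -(1|53)    [53 ≡ 5 mod 8 ⇒ (2|53)^3 = -1]
  = -1    [(1|53) = 1]
Second factor (33|53):
(33|53)
  = (53|33)    [QR: 33 ≡ 1 mod 4, sign kept]
  = (20|33)    [53 ≡ 20 mod 33]
  = (5|33)    [33 ≡ 1 mod 8 ⇒ (2|33)^2 = +1]
  = (33|5)    [QR: 5 ≡ 1 mod 4, sign kept]
  = (3|5)    [33 ≡ 3 mod 5]
  = (5|3)    [QR: 5 ≡ 1 mod 4, sign kept]
  = (2|3)    [5 ≡ 2 mod 3]
  = -(1|3)    [3 ≡ 3 mod 8 ⇒ (2|3) = -1]
  = -1    [(1|3) = 1]
Product: (-1)·(-1) = 1.

1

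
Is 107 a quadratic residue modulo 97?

no

(107/97)
  = (10/97)    [107 ≡ 10 mod 97]
  = (5/97)    [97 ≡ 1 mod 8 ⇒ (2/97) = +1]
  = (97/5)    [QR: 5 ≡ 1 mod 4, sign kept]
  = (2/5)    [97 ≡ 2 mod 5]
  = -(1/5)    [5 ≡ 5 mod 8 ⇒ (2/5) = -1]
  = -1    [(1/5) = 1]
The Legendre symbol is -1, so x^2 ≡ 107 (mod 97) has no solution.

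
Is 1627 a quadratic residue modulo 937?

yes

(1627/937)
  = (690/937)    [1627 ≡ 690 mod 937]
  = (345/937)    [937 ≡ 1 mod 8 ⇒ (2/937) = +1]
  = (937/345)    [QR: 345 ≡ 1 mod 4, sign kept]
  = (247/345)    [937 ≡ 247 mod 345]
  = (345/247)    [QR: 345 ≡ 1 mod 4, sign kept]
  = (98/247)    [345 ≡ 98 mod 247]
  = (49/247)    [247 ≡ 7 mod 8 ⇒ (2/247) = +1]
  = (247/49)    [QR: 49 ≡ 1 mod 4, sign kept]
  = (2/49)    [247 ≡ 2 mod 49]
  = (1/49)    [49 ≡ 1 mod 8 ⇒ (2/49) = +1]
  = 1    [(1/49) = 1]
The Legendre symbol is 1, so x^2 ≡ 1627 (mod 937) has solution.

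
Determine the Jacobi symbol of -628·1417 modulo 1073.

-1

By multiplicativity, (-628·1417/1073) = (-628/1073)·(1417/1073).
First factor (-628/1073):
Reduce the numerator: -628 ≡ 445 (mod 1073), so (-628/1073) = (445/1073).
445 ≡ 1 (mod 4), so quadratic reciprocity gives (445/1073) = (1073/445). Reduce: 1073 ≡ 183 (mod 445). Now have (183/445).
445 ≡ 1 (mod 4), so quadratic reciprocity gives (183/445) = (445/183). Reduce: 445 ≡ 79 (mod 183). Now have (79/183).
Both 79 ≡ 3 and 183 ≡ 3 (mod 4), so reciprocity gives (79/183) = -(183/79). Reduce: 183 ≡ 25 (mod 79). Now have -(25/79).
25 ≡ 1 (mod 4), so quadratic reciprocity gives (25/79) = (79/25). Reduce: 79 ≡ 4 (mod 25). Now have -(4/25).
Factor out 2: 4 = 2^2. Since 25 ≡ 1 (mod 8), (2/25) = +1, and (2/25)^2 = +1. Now have -(1/25).
(1/25) = 1. Collecting the sign factors: -1.
Second factor (1417/1073):
Reduce the numerator: 1417 ≡ 344 (mod 1073), so (1417/1073) = (344/1073).
Factor out 2: 344 = 2^3·43. Since 1073 ≡ 1 (mod 8), (2/1073) = +1, and (2/1073)^3 = +1. Now have (43/1073).
1073 ≡ 1 (mod 4), so quadratic reciprocity gives (43/1073) = (1073/43). Reduce: 1073 ≡ 41 (mod 43). Now have (41/43).
41 ≡ 1 (mod 4), so quadratic reciprocity gives (41/43) = (43/41). Reduce: 43 ≡ 2 (mod 41). Now have (2/41).
Factor out 2: 2 = 2. Since 41 ≡ 1 (mod 8), (2/41) = +1. Now have (1/41).
(1/41) = 1. Collecting the sign factors: 1.
Product: (-1)·(1) = -1.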